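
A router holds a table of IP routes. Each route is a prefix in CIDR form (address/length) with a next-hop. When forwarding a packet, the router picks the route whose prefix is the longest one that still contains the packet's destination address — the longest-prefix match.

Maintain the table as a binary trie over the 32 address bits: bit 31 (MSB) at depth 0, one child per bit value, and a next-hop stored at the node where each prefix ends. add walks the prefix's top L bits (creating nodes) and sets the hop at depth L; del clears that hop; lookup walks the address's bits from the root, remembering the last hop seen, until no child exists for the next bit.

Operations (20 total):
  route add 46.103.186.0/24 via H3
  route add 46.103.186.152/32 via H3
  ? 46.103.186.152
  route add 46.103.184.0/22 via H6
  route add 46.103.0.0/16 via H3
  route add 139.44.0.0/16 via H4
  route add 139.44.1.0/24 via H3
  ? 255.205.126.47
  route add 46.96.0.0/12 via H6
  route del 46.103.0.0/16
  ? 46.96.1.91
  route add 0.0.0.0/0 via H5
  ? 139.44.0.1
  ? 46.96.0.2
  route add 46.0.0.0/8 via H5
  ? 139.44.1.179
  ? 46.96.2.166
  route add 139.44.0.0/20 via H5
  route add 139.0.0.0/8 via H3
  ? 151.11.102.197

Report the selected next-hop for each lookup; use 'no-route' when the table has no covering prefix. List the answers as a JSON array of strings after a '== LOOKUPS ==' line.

Apply in order:
  add 46.103.186.0/24 -> H3 at depth 24
  add 46.103.186.152/32 -> H3 at depth 32
  ? 46.103.186.152  path d0:-→d1:-→d2:-→d3:-→d4:-→d5:-→d6:-→d7:-→d8:-→d9:-→d10:-→d11:-→d12:-→d13:-→d14:-→d15:-→d16:-→d17:-→d18:-→d19:-→d20:-→d21:-→d22:-→d23:-→d24:H3→d25:-→d26:-→d27:-→d28:-→d29:-→d30:-→d31:-→d32:H3  best=H3
  add 46.103.184.0/22 -> H6 at depth 22
  add 46.103.0.0/16 -> H3 at depth 16
  add 139.44.0.0/16 -> H4 at depth 16
  add 139.44.1.0/24 -> H3 at depth 24
  ? 255.205.126.47  path d0:-→d1:-  best=no-route
  add 46.96.0.0/12 -> H6 at depth 12
  del 46.103.0.0/16 (clear depth 16)
  ? 46.96.1.91  path d0:-→d1:-→d2:-→d3:-→d4:-→d5:-→d6:-→d7:-→d8:-→d9:-→d10:-→d11:-→d12:H6→d13:-  best=H6
  add 0.0.0.0/0 -> H5 at depth 0
  ? 139.44.0.1  path d0:H5→d1:-→d2:-→d3:-→d4:-→d5:-→d6:-→d7:-→d8:-→d9:-→d10:-→d11:-→d12:-→d13:-→d14:-→d15:-→d16:H4→d17:-→d18:-→d19:-→d20:-→d21:-→d22:-→d23:-  best=H4
  ? 46.96.0.2  path d0:H5→d1:-→d2:-→d3:-→d4:-→d5:-→d6:-→d7:-→d8:-→d9:-→d10:-→d11:-→d12:H6→d13:-  best=H6
  add 46.0.0.0/8 -> H5 at depth 8
  ? 139.44.1.179  path d0:H5→d1:-→d2:-→d3:-→d4:-→d5:-→d6:-→d7:-→d8:-→d9:-→d10:-→d11:-→d12:-→d13:-→d14:-→d15:-→d16:H4→d17:-→d18:-→d19:-→d20:-→d21:-→d22:-→d23:-→d24:H3  best=H3
  ? 46.96.2.166  path d0:H5→d1:-→d2:-→d3:-→d4:-→d5:-→d6:-→d7:-→d8:H5→d9:-→d10:-→d11:-→d12:H6→d13:-  best=H6
  add 139.44.0.0/20 -> H5 at depth 20
  add 139.0.0.0/8 -> H3 at depth 8
  ? 151.11.102.197  path d0:H5→d1:-→d2:-→d3:-  best=H5

== LOOKUPS ==
["H3","no-route","H6","H4","H6","H3","H6","H5"]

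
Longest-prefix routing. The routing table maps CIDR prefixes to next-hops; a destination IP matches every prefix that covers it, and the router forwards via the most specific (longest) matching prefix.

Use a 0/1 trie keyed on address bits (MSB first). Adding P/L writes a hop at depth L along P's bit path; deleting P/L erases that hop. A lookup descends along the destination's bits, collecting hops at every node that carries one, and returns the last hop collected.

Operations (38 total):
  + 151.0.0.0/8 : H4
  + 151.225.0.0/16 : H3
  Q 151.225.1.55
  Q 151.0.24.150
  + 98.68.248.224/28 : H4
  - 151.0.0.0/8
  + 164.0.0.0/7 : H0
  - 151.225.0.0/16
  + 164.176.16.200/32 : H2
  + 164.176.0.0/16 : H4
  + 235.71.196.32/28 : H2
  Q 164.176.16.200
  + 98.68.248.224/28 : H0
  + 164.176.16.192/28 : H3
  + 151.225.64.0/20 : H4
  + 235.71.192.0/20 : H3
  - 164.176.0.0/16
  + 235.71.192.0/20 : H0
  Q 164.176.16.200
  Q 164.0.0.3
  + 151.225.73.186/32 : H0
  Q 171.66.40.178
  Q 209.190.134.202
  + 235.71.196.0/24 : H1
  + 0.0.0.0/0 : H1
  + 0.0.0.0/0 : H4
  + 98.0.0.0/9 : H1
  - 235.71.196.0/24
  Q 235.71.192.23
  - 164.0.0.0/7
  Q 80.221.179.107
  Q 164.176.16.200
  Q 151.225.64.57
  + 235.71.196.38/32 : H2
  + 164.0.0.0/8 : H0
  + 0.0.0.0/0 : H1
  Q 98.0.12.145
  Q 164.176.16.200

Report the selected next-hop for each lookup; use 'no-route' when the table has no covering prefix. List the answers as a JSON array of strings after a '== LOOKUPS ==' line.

Process each operation:
  + 151.0.0.0/8 (H4) depth=8
  + 151.225.0.0/16 (H3) depth=16
  lookup 151.225.1.55: bits 1001011111100001 walk d0:-→d1:-→d2:-→d3:-→d4:-→d5:-→d6:-→d7:-→d8:H4→d9:-→d10:-→d11:-→d12:-→d13:-→d14:-→d15:-→d16:H3 -> H3
  lookup 151.0.24.150: bits 10010111 walk d0:-→d1:-→d2:-→d3:-→d4:-→d5:-→d6:-→d7:-→d8:H4 -> H4
  + 98.68.248.224/28 (H4) depth=28
  del 151.0.0.0/8 (clear depth 8)
  + 164.0.0.0/7 (H0) depth=7
  del 151.225.0.0/16 (clear depth 16)
  + 164.176.16.200/32 (H2) depth=32
  + 164.176.0.0/16 (H4) depth=16
  + 235.71.196.32/28 (H2) depth=28
  lookup 164.176.16.200: bits 10100100101100000001000011001000 walk d0:-→d1:-→d2:-→d3:-→d4:-→d5:-→d6:-→d7:H0→d8:-→d9:-→d10:-→d11:-→d12:-→d13:-→d14:-→d15:-→d16:H4→d17:-→d18:-→d19:-→d20:-→d21:-→d22:-→d23:-→d24:-→d25:-→d26:-→d27:-→d28:-→d29:-→d30:-→d31:-→d32:H2 -> H2
  + 98.68.248.224/28 (H0) depth=28
  + 164.176.16.192/28 (H3) depth=28
  + 151.225.64.0/20 (H4) depth=20
  + 235.71.192.0/20 (H3) depth=20
  del 164.176.0.0/16 (clear depth 16)
  + 235.71.192.0/20 (H0) depth=20
  lookup 164.176.16.200: bits 10100100101100000001000011001000 walk d0:-→d1:-→d2:-→d3:-→d4:-→d5:-→d6:-→d7:H0→d8:-→d9:-→d10:-→d11:-→d12:-→d13:-→d14:-→d15:-→d16:-→d17:-→d18:-→d19:-→d20:-→d21:-→d22:-→d23:-→d24:-→d25:-→d26:-→d27:-→d28:H3→d29:-→d30:-→d31:-→d32:H2 -> H2
  lookup 164.0.0.3: bits 10100100 walk d0:-→d1:-→d2:-→d3:-→d4:-→d5:-→d6:-→d7:H0→d8:- -> H0
  + 151.225.73.186/32 (H0) depth=32
  lookup 171.66.40.178: bits 1010 walk d0:-→d1:-→d2:-→d3:-→d4:- -> no-route
  lookup 209.190.134.202: bits 11 walk d0:-→d1:-→d2:- -> no-route
  + 235.71.196.0/24 (H1) depth=24
  + 0.0.0.0/0 (H1) depth=0
  + 0.0.0.0/0 (H4) depth=0
  + 98.0.0.0/9 (H1) depth=9
  del 235.71.196.0/24 (clear depth 24)
  lookup 235.71.192.23: bits 111010110100011111000 walk d0:H4→d1:-→d2:-→d3:-→d4:-→d5:-→d6:-→d7:-→d8:-→d9:-→d10:-→d11:-→d12:-→d13:-→d14:-→d15:-→d16:-→d17:-→d18:-→d19:-→d20:H0→d21:- -> H0
  del 164.0.0.0/7 (clear depth 7)
  lookup 80.221.179.107: bits 01 walk d0:H4→d1:-→d2:- -> H4
  lookup 164.176.16.200: bits 10100100101100000001000011001000 walk d0:H4→d1:-→d2:-→d3:-→d4:-→d5:-→d6:-→d7:-→d8:-→d9:-→d10:-→d11:-→d12:-→d13:-→d14:-→d15:-→d16:-→d17:-→d18:-→d19:-→d20:-→d21:-→d22:-→d23:-→d24:-→d25:-→d26:-→d27:-→d28:H3→d29:-→d30:-→d31:-→d32:H2 -> H2
  lookup 151.225.64.57: bits 10010111111000010100 walk d0:H4→d1:-→d2:-→d3:-→d4:-→d5:-→d6:-→d7:-→d8:-→d9:-→d10:-→d11:-→d12:-→d13:-→d14:-→d15:-→d16:-→d17:-→d18:-→d19:-→d20:H4 -> H4
  + 235.71.196.38/32 (H2) depth=32
  + 164.0.0.0/8 (H0) depth=8
  + 0.0.0.0/0 (H1) depth=0
  lookup 98.0.12.145: bits 011000100 walk d0:H1→d1:-→d2:-→d3:-→d4:-→d5:-→d6:-→d7:-→d8:-→d9:H1 -> H1
  lookup 164.176.16.200: bits 10100100101100000001000011001000 walk d0:H1→d1:-→d2:-→d3:-→d4:-→d5:-→d6:-→d7:-→d8:H0→d9:-→d10:-→d11:-→d12:-→d13:-→d14:-→d15:-→d16:-→d17:-→d18:-→d19:-→d20:-→d21:-→d22:-→d23:-→d24:-→d25:-→d26:-→d27:-→d28:H3→d29:-→d30:-→d31:-→d32:H2 -> H2

== LOOKUPS ==
["H3","H4","H2","H2","H0","no-route","no-route","H0","H4","H2","H4","H1","H2"]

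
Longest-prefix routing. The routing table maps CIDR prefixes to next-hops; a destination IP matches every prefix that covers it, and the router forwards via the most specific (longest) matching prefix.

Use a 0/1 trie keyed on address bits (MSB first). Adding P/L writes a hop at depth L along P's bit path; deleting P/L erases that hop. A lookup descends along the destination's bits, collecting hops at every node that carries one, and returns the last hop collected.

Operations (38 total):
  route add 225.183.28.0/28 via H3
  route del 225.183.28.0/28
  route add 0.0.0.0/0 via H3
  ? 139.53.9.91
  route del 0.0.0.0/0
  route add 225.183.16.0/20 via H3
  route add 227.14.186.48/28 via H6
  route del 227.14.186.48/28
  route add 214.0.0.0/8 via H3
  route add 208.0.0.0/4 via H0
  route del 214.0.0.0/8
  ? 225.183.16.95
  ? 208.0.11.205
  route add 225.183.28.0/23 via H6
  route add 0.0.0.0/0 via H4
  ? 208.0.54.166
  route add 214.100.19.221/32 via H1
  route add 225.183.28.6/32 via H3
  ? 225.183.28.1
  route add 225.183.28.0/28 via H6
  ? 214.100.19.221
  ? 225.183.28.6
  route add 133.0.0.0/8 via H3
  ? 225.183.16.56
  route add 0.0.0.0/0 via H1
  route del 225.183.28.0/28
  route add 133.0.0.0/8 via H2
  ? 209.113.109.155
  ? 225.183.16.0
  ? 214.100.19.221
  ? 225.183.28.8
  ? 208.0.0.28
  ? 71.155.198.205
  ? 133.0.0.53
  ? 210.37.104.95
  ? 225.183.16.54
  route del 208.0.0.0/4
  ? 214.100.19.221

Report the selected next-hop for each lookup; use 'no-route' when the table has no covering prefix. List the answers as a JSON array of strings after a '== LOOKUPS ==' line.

Process each operation:
  + 225.183.28.0/28 (H3) depth=28
  del 225.183.28.0/28 (clear depth 28)
  + 0.0.0.0/0 (H3) depth=0
  ? 139.53.9.91  path d0:H3→d1:-  best=H3
  del 0.0.0.0/0 (clear depth 0)
  + 225.183.16.0/20 (H3) depth=20
  + 227.14.186.48/28 (H6) depth=28
  del 227.14.186.48/28 (clear depth 28)
  + 214.0.0.0/8 (H3) depth=8
  + 208.0.0.0/4 (H0) depth=4
  del 214.0.0.0/8 (clear depth 8)
  ? 225.183.16.95  path d0:-→d1:-→d2:-→d3:-→d4:-→d5:-→d6:-→d7:-→d8:-→d9:-→d10:-→d11:-→d12:-→d13:-→d14:-→d15:-→d16:-→d17:-→d18:-→d19:-→d20:H3  best=H3
  ? 208.0.11.205  path d0:-→d1:-→d2:-→d3:-→d4:H0→d5:-  best=H0
  + 225.183.28.0/23 (H6) depth=23
  + 0.0.0.0/0 (H4) depth=0
  ? 208.0.54.166  path d0:H4→d1:-→d2:-→d3:-→d4:H0→d5:-  best=H0
  + 214.100.19.221/32 (H1) depth=32
  + 225.183.28.6/32 (H3) depth=32
  ? 225.183.28.1  path d0:H4→d1:-→d2:-→d3:-→d4:-→d5:-→d6:-→d7:-→d8:-→d9:-→d10:-→d11:-→d12:-→d13:-→d14:-→d15:-→d16:-→d17:-→d18:-→d19:-→d20:H3→d21:-→d22:-→d23:H6→d24:-→d25:-→d26:-→d27:-→d28:-→d29:-  best=H6
  + 225.183.28.0/28 (H6) depth=28
  ? 214.100.19.221  path d0:H4→d1:-→d2:-→d3:-→d4:H0→d5:-→d6:-→d7:-→d8:-→d9:-→d10:-→d11:-→d12:-→d13:-→d14:-→d15:-→d16:-→d17:-→d18:-→d19:-→d20:-→d21:-→d22:-→d23:-→d24:-→d25:-→d26:-→d27:-→d28:-→d29:-→d30:-→d31:-→d32:H1  best=H1
  ? 225.183.28.6  path d0:H4→d1:-→d2:-→d3:-→d4:-→d5:-→d6:-→d7:-→d8:-→d9:-→d10:-→d11:-→d12:-→d13:-→d14:-→d15:-→d16:-→d17:-→d18:-→d19:-→d20:H3→d21:-→d22:-→d23:H6→d24:-→d25:-→d26:-→d27:-→d28:H6→d29:-→d30:-→d31:-→d32:H3  best=H3
  + 133.0.0.0/8 (H3) depth=8
  ? 225.183.16.56  path d0:H4→d1:-→d2:-→d3:-→d4:-→d5:-→d6:-→d7:-→d8:-→d9:-→d10:-→d11:-→d12:-→d13:-→d14:-→d15:-→d16:-→d17:-→d18:-→d19:-→d20:H3  best=H3
  + 0.0.0.0/0 (H1) depth=0
  del 225.183.28.0/28 (clear depth 28)
  + 133.0.0.0/8 (H2) depth=8
  ? 209.113.109.155  path d0:H1→d1:-→d2:-→d3:-→d4:H0→d5:-  best=H0
  ? 225.183.16.0  path d0:H1→d1:-→d2:-→d3:-→d4:-→d5:-→d6:-→d7:-→d8:-→d9:-→d10:-→d11:-→d12:-→d13:-→d14:-→d15:-→d16:-→d17:-→d18:-→d19:-→d20:H3  best=H3
  ? 214.100.19.221  path d0:H1→d1:-→d2:-→d3:-→d4:H0→d5:-→d6:-→d7:-→d8:-→d9:-→d10:-→d11:-→d12:-→d13:-→d14:-→d15:-→d16:-→d17:-→d18:-→d19:-→d20:-→d21:-→d22:-→d23:-→d24:-→d25:-→d26:-→d27:-→d28:-→d29:-→d30:-→d31:-→d32:H1  best=H1
  ? 225.183.28.8  path d0:H1→d1:-→d2:-→d3:-→d4:-→d5:-→d6:-→d7:-→d8:-→d9:-→d10:-→d11:-→d12:-→d13:-→d14:-→d15:-→d16:-→d17:-→d18:-→d19:-→d20:H3→d21:-→d22:-→d23:H6→d24:-→d25:-→d26:-→d27:-→d28:-  best=H6
  ? 208.0.0.28  path d0:H1→d1:-→d2:-→d3:-→d4:H0→d5:-  best=H0
  ? 71.155.198.205  path d0:H1  best=H1
  ? 133.0.0.53  path d0:H1→d1:-→d2:-→d3:-→d4:-→d5:-→d6:-→d7:-→d8:H2  best=H2
  ? 210.37.104.95  path d0:H1→d1:-→d2:-→d3:-→d4:H0→d5:-  best=H0
  ? 225.183.16.54  path d0:H1→d1:-→d2:-→d3:-→d4:-→d5:-→d6:-→d7:-→d8:-→d9:-→d10:-→d11:-→d12:-→d13:-→d14:-→d15:-→d16:-→d17:-→d18:-→d19:-→d20:H3  best=H3
  del 208.0.0.0/4 (clear depth 4)
  ? 214.100.19.221  path d0:H1→d1:-→d2:-→d3:-→d4:-→d5:-→d6:-→d7:-→d8:-→d9:-→d10:-→d11:-→d12:-→d13:-→d14:-→d15:-→d16:-→d17:-→d18:-→d19:-→d20:-→d21:-→d22:-→d23:-→d24:-→d25:-→d26:-→d27:-→d28:-→d29:-→d30:-→d31:-→d32:H1  best=H1

== LOOKUPS ==
["H3","H3","H0","H0","H6","H1","H3","H3","H0","H3","H1","H6","H0","H1","H2","H0","H3","H1"]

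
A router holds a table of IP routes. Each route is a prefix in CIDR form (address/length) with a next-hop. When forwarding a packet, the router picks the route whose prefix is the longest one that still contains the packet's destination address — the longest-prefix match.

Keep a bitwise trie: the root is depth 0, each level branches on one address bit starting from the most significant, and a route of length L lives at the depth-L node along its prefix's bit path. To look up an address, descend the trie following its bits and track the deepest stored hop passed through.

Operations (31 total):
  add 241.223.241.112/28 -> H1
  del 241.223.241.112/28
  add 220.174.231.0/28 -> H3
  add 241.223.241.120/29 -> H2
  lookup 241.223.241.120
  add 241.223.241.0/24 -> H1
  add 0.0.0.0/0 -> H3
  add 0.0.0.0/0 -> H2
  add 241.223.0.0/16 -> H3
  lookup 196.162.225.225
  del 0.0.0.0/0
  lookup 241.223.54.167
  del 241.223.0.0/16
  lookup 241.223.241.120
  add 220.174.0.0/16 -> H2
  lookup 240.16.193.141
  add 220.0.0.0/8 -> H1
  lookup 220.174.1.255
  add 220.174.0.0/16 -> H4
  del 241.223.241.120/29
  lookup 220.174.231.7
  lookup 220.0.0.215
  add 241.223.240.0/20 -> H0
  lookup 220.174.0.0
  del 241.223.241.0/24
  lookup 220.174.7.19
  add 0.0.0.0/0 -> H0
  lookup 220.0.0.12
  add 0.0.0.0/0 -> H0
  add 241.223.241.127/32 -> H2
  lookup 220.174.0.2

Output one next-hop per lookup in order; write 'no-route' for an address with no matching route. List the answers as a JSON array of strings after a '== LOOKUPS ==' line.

Trace:
  add 241.223.241.112/28 -> H1 at depth 28
  - 241.223.241.112/28 clear@28
  add 220.174.231.0/28 -> H3 at depth 28
  add 241.223.241.120/29 -> H2 at depth 29
  ? 241.223.241.120  path d0:-→d1:-→d2:-→d3:-→d4:-→d5:-→d6:-→d7:-→d8:-→d9:-→d10:-→d11:-→d12:-→d13:-→d14:-→d15:-→d16:-→d17:-→d18:-→d19:-→d20:-→d21:-→d22:-→d23:-→d24:-→d25:-→d26:-→d27:-→d28:-→d29:H2  best=H2
  add 241.223.241.0/24 -> H1 at depth 24
  add 0.0.0.0/0 -> H3 at depth 0
  add 0.0.0.0/0 -> H2 at depth 0
  add 241.223.0.0/16 -> H3 at depth 16
  ? 196.162.225.225  path d0:H2→d1:-→d2:-→d3:-  best=H2
  - 0.0.0.0/0 clear@0
  ? 241.223.54.167  path d0:-→d1:-→d2:-→d3:-→d4:-→d5:-→d6:-→d7:-→d8:-→d9:-→d10:-→d11:-→d12:-→d13:-→d14:-→d15:-→d16:H3  best=H3
  - 241.223.0.0/16 clear@16
  ? 241.223.241.120  path d0:-→d1:-→d2:-→d3:-→d4:-→d5:-→d6:-→d7:-→d8:-→d9:-→d10:-→d11:-→d12:-→d13:-→d14:-→d15:-→d16:-→d17:-→d18:-→d19:-→d20:-→d21:-→d22:-→d23:-→d24:H1→d25:-→d26:-→d27:-→d28:-→d29:H2  best=H2
  add 220.174.0.0/16 -> H2 at depth 16
  ? 240.16.193.141  path d0:-→d1:-→d2:-→d3:-→d4:-→d5:-→d6:-→d7:-  best=no-route
  add 220.0.0.0/8 -> H1 at depth 8
  ? 220.174.1.255  path d0:-→d1:-→d2:-→d3:-→d4:-→d5:-→d6:-→d7:-→d8:H1→d9:-→d10:-→d11:-→d12:-→d13:-→d14:-→d15:-→d16:H2  best=H2
  add 220.174.0.0/16 -> H4 at depth 16
  - 241.223.241.120/29 clear@29
  ? 220.174.231.7  path d0:-→d1:-→d2:-→d3:-→d4:-→d5:-→d6:-→d7:-→d8:H1→d9:-→d10:-→d11:-→d12:-→d13:-→d14:-→d15:-→d16:H4→d17:-→d18:-→d19:-→d20:-→d21:-→d22:-→d23:-→d24:-→d25:-→d26:-→d27:-→d28:H3  best=H3
  ? 220.0.0.215  path d0:-→d1:-→d2:-→d3:-→d4:-→d5:-→d6:-→d7:-→d8:H1  best=H1
  add 241.223.240.0/20 -> H0 at depth 20
  ? 220.174.0.0  path d0:-→d1:-→d2:-→d3:-→d4:-→d5:-→d6:-→d7:-→d8:H1→d9:-→d10:-→d11:-→d12:-→d13:-→d14:-→d15:-→d16:H4  best=H4
  - 241.223.241.0/24 clear@24
  ? 220.174.7.19  path d0:-→d1:-→d2:-→d3:-→d4:-→d5:-→d6:-→d7:-→d8:H1→d9:-→d10:-→d11:-→d12:-→d13:-→d14:-→d15:-→d16:H4  best=H4
  add 0.0.0.0/0 -> H0 at depth 0
  ? 220.0.0.12  path d0:H0→d1:-→d2:-→d3:-→d4:-→d5:-→d6:-→d7:-→d8:H1  best=H1
  add 0.0.0.0/0 -> H0 at depth 0
  add 241.223.241.127/32 -> H2 at depth 32
  ? 220.174.0.2  path d0:H0→d1:-→d2:-→d3:-→d4:-→d5:-→d6:-→d7:-→d8:H1→d9:-→d10:-→d11:-→d12:-→d13:-→d14:-→d15:-→d16:H4  best=H4

== LOOKUPS ==
["H2","H2","H3","H2","no-route","H2","H3","H1","H4","H4","H1","H4"]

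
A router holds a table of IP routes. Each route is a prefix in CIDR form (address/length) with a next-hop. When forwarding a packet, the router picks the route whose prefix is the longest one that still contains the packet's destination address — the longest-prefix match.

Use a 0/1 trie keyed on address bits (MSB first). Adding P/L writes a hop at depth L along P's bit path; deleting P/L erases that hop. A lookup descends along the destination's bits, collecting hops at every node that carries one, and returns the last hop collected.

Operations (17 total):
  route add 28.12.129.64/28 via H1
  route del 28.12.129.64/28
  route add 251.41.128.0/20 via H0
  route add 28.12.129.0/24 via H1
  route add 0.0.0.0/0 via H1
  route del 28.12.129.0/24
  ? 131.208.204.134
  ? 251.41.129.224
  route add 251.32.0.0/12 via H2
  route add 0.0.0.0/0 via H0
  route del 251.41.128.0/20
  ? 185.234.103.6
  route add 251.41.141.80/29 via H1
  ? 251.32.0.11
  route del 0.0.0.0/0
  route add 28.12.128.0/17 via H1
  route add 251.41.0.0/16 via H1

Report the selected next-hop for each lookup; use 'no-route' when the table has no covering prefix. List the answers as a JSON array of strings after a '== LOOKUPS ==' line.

Trace:
  add 28.12.129.64/28 -> H1 at depth 28
  - 28.12.129.64/28 clear@28
  add 251.41.128.0/20 -> H0 at depth 20
  add 28.12.129.0/24 -> H1 at depth 24
  add 0.0.0.0/0 -> H1 at depth 0
  - 28.12.129.0/24 clear@24
  lookup 131.208.204.134: bits 1 walk d0:H1→d1:- -> H1
  lookup 251.41.129.224: bits 11111011001010011000 walk d0:H1→d1:-→d2:-→d3:-→d4:-→d5:-→d6:-→d7:-→d8:-→d9:-→d10:-→d11:-→d12:-→d13:-→d14:-→d15:-→d16:-→d17:-→d18:-→d19:-→d20:H0 -> H0
  add 251.32.0.0/12 -> H2 at depth 12
  add 0.0.0.0/0 -> H0 at depth 0
  - 251.41.128.0/20 clear@20
  lookup 185.234.103.6: bits 1 walk d0:H0→d1:- -> H0
  add 251.41.141.80/29 -> H1 at depth 29
  lookup 251.32.0.11: bits 111110110010 walk d0:H0→d1:-→d2:-→d3:-→d4:-→d5:-→d6:-→d7:-→d8:-→d9:-→d10:-→d11:-→d12:H2 -> H2
  - 0.0.0.0/0 clear@0
  add 28.12.128.0/17 -> H1 at depth 17
  add 251.41.0.0/16 -> H1 at depth 16

== LOOKUPS ==
["H1","H0","H0","H2"]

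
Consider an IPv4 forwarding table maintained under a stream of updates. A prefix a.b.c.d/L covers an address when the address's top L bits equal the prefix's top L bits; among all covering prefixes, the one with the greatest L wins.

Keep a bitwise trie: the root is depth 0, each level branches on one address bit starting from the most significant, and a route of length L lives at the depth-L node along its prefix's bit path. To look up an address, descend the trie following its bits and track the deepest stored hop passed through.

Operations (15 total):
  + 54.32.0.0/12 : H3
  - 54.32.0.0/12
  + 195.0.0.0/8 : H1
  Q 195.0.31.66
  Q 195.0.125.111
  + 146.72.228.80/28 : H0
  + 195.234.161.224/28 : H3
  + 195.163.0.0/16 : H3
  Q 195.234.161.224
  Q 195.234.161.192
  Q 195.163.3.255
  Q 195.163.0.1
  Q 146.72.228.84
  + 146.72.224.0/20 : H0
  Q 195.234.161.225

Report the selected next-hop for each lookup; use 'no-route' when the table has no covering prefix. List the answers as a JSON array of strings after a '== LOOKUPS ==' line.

Trace:
  + 54.32.0.0/12 (H3) depth=12
  del 54.32.0.0/12 (clear depth 12)
  + 195.0.0.0/8 (H1) depth=8
  Q 195.0.31.66: descend 11000011 ; hops seen [H1] ; pick H1
  Q 195.0.125.111: descend 11000011 ; hops seen [H1] ; pick H1
  + 146.72.228.80/28 (H0) depth=28
  + 195.234.161.224/28 (H3) depth=28
  + 195.163.0.0/16 (H3) depth=16
  Q 195.234.161.224: descend 1100001111101010101000011110 ; hops seen [H1,H3] ; pick H3
  Q 195.234.161.192: descend 11000011111010101010000111 ; hops seen [H1] ; pick H1
  Q 195.163.3.255: descend 1100001110100011 ; hops seen [H1,H3] ; pick H3
  Q 195.163.0.1: descend 1100001110100011 ; hops seen [H1,H3] ; pick H3
  Q 146.72.228.84: descend 1001001001001000111001000101 ; hops seen [H0] ; pick H0
  + 146.72.224.0/20 (H0) depth=20
  Q 195.234.161.225: descend 1100001111101010101000011110 ; hops seen [H1,H3] ; pick H3

== LOOKUPS ==
["H1","H1","H3","H1","H3","H3","H0","H3"]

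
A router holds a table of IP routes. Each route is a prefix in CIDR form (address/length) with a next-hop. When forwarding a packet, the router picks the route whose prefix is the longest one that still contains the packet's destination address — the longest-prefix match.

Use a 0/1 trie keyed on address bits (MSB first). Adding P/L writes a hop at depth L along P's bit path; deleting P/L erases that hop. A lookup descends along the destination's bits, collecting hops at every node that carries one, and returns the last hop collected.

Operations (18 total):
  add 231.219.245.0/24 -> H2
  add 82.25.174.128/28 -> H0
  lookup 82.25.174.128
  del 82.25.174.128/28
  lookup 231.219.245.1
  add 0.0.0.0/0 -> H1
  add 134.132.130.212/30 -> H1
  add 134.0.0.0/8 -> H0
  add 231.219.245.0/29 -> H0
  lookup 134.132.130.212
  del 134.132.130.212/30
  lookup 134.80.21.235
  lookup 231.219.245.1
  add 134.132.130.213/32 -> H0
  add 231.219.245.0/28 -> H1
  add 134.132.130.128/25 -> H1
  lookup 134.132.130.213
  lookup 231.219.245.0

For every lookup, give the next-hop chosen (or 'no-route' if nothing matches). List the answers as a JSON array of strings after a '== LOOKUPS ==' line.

Process each operation:
  add 231.219.245.0/24 -> H2 at depth 24
  add 82.25.174.128/28 -> H0 at depth 28
  ? 82.25.174.128  path d0:-→d1:-→d2:-→d3:-→d4:-→d5:-→d6:-→d7:-→d8:-→d9:-→d10:-→d11:-→d12:-→d13:-→d14:-→d15:-→d16:-→d17:-→d18:-→d19:-→d20:-→d21:-→d22:-→d23:-→d24:-→d25:-→d26:-→d27:-→d28:H0  best=H0
  - 82.25.174.128/28 clear@28
  ? 231.219.245.1  path d0:-→d1:-→d2:-→d3:-→d4:-→d5:-→d6:-→d7:-→d8:-→d9:-→d10:-→d11:-→d12:-→d13:-→d14:-→d15:-→d16:-→d17:-→d18:-→d19:-→d20:-→d21:-→d22:-→d23:-→d24:H2  best=H2
  add 0.0.0.0/0 -> H1 at depth 0
  add 134.132.130.212/30 -> H1 at depth 30
  add 134.0.0.0/8 -> H0 at depth 8
  add 231.219.245.0/29 -> H0 at depth 29
  ? 134.132.130.212  path d0:H1→d1:-→d2:-→d3:-→d4:-→d5:-→d6:-→d7:-→d8:H0→d9:-→d10:-→d11:-→d12:-→d13:-→d14:-→d15:-→d16:-→d17:-→d18:-→d19:-→d20:-→d21:-→d22:-→d23:-→d24:-→d25:-→d26:-→d27:-→d28:-→d29:-→d30:H1  best=H1
  - 134.132.130.212/30 clear@30
  ? 134.80.21.235  path d0:H1→d1:-→d2:-→d3:-→d4:-→d5:-→d6:-→d7:-→d8:H0  best=H0
  ? 231.219.245.1  path d0:H1→d1:-→d2:-→d3:-→d4:-→d5:-→d6:-→d7:-→d8:-→d9:-→d10:-→d11:-→d12:-→d13:-→d14:-→d15:-→d16:-→d17:-→d18:-→d19:-→d20:-→d21:-→d22:-→d23:-→d24:H2→d25:-→d26:-→d27:-→d28:-→d29:H0  best=H0
  add 134.132.130.213/32 -> H0 at depth 32
  add 231.219.245.0/28 -> H1 at depth 28
  add 134.132.130.128/25 -> H1 at depth 25
  ? 134.132.130.213  path d0:H1→d1:-→d2:-→d3:-→d4:-→d5:-→d6:-→d7:-→d8:H0→d9:-→d10:-→d11:-→d12:-→d13:-→d14:-→d15:-→d16:-→d17:-→d18:-→d19:-→d20:-→d21:-→d22:-→d23:-→d24:-→d25:H1→d26:-→d27:-→d28:-→d29:-→d30:-→d31:-→d32:H0  best=H0
  ? 231.219.245.0  path d0:H1→d1:-→d2:-→d3:-→d4:-→d5:-→d6:-→d7:-→d8:-→d9:-→d10:-→d11:-→d12:-→d13:-→d14:-→d15:-→d16:-→d17:-→d18:-→d19:-→d20:-→d21:-→d22:-→d23:-→d24:H2→d25:-→d26:-→d27:-→d28:H1→d29:H0  best=H0

== LOOKUPS ==
["H0","H2","H1","H0","H0","H0","H0"]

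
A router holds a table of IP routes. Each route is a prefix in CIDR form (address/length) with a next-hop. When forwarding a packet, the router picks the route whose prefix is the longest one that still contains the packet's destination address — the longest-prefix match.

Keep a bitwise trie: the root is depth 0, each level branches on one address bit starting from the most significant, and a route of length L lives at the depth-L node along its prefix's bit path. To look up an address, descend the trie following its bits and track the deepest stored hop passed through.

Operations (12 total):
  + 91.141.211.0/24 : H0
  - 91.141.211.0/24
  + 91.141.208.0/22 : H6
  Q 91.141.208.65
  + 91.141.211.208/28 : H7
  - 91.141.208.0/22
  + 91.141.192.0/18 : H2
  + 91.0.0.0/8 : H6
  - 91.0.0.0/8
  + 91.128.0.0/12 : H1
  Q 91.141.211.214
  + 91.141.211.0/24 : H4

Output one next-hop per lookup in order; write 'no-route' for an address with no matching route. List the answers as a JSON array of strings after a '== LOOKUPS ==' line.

Process each operation:
  add 91.141.211.0/24 -> H0 at depth 24
  - 91.141.211.0/24 clear@24
  add 91.141.208.0/22 -> H6 at depth 22
  ? 91.141.208.65  path d0:-→d1:-→d2:-→d3:-→d4:-→d5:-→d6:-→d7:-→d8:-→d9:-→d10:-→d11:-→d12:-→d13:-→d14:-→d15:-→d16:-→d17:-→d18:-→d19:-→d20:-→d21:-→d22:H6  best=H6
  add 91.141.211.208/28 -> H7 at depth 28
  - 91.141.208.0/22 clear@22
  add 91.141.192.0/18 -> H2 at depth 18
  add 91.0.0.0/8 -> H6 at depth 8
  - 91.0.0.0/8 clear@8
  add 91.128.0.0/12 -> H1 at depth 12
  ? 91.141.211.214  path d0:-→d1:-→d2:-→d3:-→d4:-→d5:-→d6:-→d7:-→d8:-→d9:-→d10:-→d11:-→d12:H1→d13:-→d14:-→d15:-→d16:-→d17:-→d18:H2→d19:-→d20:-→d21:-→d22:-→d23:-→d24:-→d25:-→d26:-→d27:-→d28:H7  best=H7
  add 91.141.211.0/24 -> H4 at depth 24

== LOOKUPS ==
["H6","H7"]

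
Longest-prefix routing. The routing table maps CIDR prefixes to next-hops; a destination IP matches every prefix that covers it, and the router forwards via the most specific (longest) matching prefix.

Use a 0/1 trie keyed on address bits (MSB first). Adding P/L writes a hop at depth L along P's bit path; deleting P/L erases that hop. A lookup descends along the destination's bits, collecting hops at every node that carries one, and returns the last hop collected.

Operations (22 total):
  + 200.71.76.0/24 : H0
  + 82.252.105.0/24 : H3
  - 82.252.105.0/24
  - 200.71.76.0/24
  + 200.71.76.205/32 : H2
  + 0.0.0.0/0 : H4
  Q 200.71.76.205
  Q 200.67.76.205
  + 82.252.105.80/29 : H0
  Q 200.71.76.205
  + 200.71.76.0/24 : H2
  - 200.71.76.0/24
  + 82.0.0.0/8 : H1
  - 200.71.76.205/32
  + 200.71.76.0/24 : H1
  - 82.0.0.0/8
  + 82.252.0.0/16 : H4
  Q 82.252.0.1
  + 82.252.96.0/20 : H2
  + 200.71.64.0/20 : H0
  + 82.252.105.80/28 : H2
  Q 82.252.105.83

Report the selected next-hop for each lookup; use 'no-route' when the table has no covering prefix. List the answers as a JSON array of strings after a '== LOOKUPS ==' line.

Trace:
  add 200.71.76.0/24 -> H0 at depth 24
  add 82.252.105.0/24 -> H3 at depth 24
  - 82.252.105.0/24 clear@24
  - 200.71.76.0/24 clear@24
  add 200.71.76.205/32 -> H2 at depth 32
  add 0.0.0.0/0 -> H4 at depth 0
  lookup 200.71.76.205: bits 11001000010001110100110011001101 walk d0:H4→d1:-→d2:-→d3:-→d4:-→d5:-→d6:-→d7:-→d8:-→d9:-→d10:-→d11:-→d12:-→d13:-→d14:-→d15:-→d16:-→d17:-→d18:-→d19:-→d20:-→d21:-→d22:-→d23:-→d24:-→d25:-→d26:-→d27:-→d28:-→d29:-→d30:-→d31:-→d32:H2 -> H2
  lookup 200.67.76.205: bits 1100100001000 walk d0:H4→d1:-→d2:-→d3:-→d4:-→d5:-→d6:-→d7:-→d8:-→d9:-→d10:-→d11:-→d12:-→d13:- -> H4
  add 82.252.105.80/29 -> H0 at depth 29
  lookup 200.71.76.205: bits 11001000010001110100110011001101 walk d0:H4→d1:-→d2:-→d3:-→d4:-→d5:-→d6:-→d7:-→d8:-→d9:-→d10:-→d11:-→d12:-→d13:-→d14:-→d15:-→d16:-→d17:-→d18:-→d19:-→d20:-→d21:-→d22:-→d23:-→d24:-→d25:-→d26:-→d27:-→d28:-→d29:-→d30:-→d31:-→d32:H2 -> H2
  add 200.71.76.0/24 -> H2 at depth 24
  - 200.71.76.0/24 clear@24
  add 82.0.0.0/8 -> H1 at depth 8
  - 200.71.76.205/32 clear@32
  add 200.71.76.0/24 -> H1 at depth 24
  - 82.0.0.0/8 clear@8
  add 82.252.0.0/16 -> H4 at depth 16
  lookup 82.252.0.1: bits 01010010111111000 walk d0:H4→d1:-→d2:-→d3:-→d4:-→d5:-→d6:-→d7:-→d8:-→d9:-→d10:-→d11:-→d12:-→d13:-→d14:-→d15:-→d16:H4→d17:- -> H4
  add 82.252.96.0/20 -> H2 at depth 20
  add 200.71.64.0/20 -> H0 at depth 20
  add 82.252.105.80/28 -> H2 at depth 28
  lookup 82.252.105.83: bits 01010010111111000110100101010 walk d0:H4→d1:-→d2:-→d3:-→d4:-→d5:-→d6:-→d7:-→d8:-→d9:-→d10:-→d11:-→d12:-→d13:-→d14:-→d15:-→d16:H4→d17:-→d18:-→d19:-→d20:H2→d21:-→d22:-→d23:-→d24:-→d25:-→d26:-→d27:-→d28:H2→d29:H0 -> H0

== LOOKUPS ==
["H2","H4","H2","H4","H0"]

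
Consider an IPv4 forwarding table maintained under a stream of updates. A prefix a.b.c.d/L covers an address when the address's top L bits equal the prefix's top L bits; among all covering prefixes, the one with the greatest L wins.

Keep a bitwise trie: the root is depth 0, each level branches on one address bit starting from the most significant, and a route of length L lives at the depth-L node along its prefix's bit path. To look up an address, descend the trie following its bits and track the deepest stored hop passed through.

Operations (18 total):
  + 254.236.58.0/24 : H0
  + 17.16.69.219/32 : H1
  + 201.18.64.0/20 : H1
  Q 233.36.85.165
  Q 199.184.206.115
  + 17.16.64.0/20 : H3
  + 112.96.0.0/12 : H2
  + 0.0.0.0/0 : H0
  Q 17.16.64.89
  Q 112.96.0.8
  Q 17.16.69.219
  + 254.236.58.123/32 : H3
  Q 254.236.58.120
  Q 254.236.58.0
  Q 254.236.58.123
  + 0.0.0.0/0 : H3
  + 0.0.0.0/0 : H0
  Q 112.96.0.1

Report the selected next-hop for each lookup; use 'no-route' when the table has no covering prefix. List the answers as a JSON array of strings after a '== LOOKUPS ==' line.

Apply in order:
  + 254.236.58.0/24 (H0) depth=24
  + 17.16.69.219/32 (H1) depth=32
  + 201.18.64.0/20 (H1) depth=20
  Q 233.36.85.165: descend 111 ; hops seen [∅] ; pick no-route
  Q 199.184.206.115: descend 1100 ; hops seen [∅] ; pick no-route
  + 17.16.64.0/20 (H3) depth=20
  + 112.96.0.0/12 (H2) depth=12
  + 0.0.0.0/0 (H0) depth=0
  Q 17.16.64.89: descend 000100010001000001000 ; hops seen [H0,H3] ; pick H3
  Q 112.96.0.8: descend 011100000110 ; hops seen [H0,H2] ; pick H2
  Q 17.16.69.219: descend 00010001000100000100010111011011 ; hops seen [H0,H3,H1] ; pick H1
  + 254.236.58.123/32 (H3) depth=32
  Q 254.236.58.120: descend 111111101110110000111010011110 ; hops seen [H0,H0] ; pick H0
  Q 254.236.58.0: descend 1111111011101100001110100 ; hops seen [H0,H0] ; pick H0
  Q 254.236.58.123: descend 11111110111011000011101001111011 ; hops seen [H0,H0,H3] ; pick H3
  + 0.0.0.0/0 (H3) depth=0
  + 0.0.0.0/0 (H0) depth=0
  Q 112.96.0.1: descend 011100000110 ; hops seen [H0,H2] ; pick H2

== LOOKUPS ==
["no-route","no-route","H3","H2","H1","H0","H0","H3","H2"]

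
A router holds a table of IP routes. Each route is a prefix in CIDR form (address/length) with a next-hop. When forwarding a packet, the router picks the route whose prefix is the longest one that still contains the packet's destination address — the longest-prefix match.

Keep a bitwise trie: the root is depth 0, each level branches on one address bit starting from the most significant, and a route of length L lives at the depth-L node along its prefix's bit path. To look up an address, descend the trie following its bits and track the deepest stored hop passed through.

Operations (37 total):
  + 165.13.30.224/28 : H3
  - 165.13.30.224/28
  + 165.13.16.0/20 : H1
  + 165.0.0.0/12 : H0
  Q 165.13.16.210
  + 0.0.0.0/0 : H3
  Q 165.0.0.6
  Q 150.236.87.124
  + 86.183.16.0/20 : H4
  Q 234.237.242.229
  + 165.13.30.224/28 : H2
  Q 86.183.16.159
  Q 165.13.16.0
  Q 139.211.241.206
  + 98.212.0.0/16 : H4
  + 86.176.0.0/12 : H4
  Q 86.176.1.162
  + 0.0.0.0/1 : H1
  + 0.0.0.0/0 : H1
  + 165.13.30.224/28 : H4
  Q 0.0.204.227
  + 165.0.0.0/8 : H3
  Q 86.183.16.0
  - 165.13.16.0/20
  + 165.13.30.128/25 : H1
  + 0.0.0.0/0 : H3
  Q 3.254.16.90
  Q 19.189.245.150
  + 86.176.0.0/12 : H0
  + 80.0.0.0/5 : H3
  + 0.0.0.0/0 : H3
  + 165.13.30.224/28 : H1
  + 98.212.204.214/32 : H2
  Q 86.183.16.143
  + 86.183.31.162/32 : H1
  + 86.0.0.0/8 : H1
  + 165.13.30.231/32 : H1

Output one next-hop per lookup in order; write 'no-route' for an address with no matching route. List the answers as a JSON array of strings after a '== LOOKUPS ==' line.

Apply in order:
  + 165.13.30.224/28 (H3) depth=28
  del 165.13.30.224/28 (clear depth 28)
  + 165.13.16.0/20 (H1) depth=20
  + 165.0.0.0/12 (H0) depth=12
  lookup 165.13.16.210: bits 10100101000011010001 walk d0:-→d1:-→d2:-→d3:-→d4:-→d5:-→d6:-→d7:-→d8:-→d9:-→d10:-→d11:-→d12:H0→d13:-→d14:-→d15:-→d16:-→d17:-→d18:-→d19:-→d20:H1 -> H1
  + 0.0.0.0/0 (H3) depth=0
  lookup 165.0.0.6: bits 101001010000 walk d0:H3→d1:-→d2:-→d3:-→d4:-→d5:-→d6:-→d7:-→d8:-→d9:-→d10:-→d11:-→d12:H0 -> H0
  lookup 150.236.87.124: bits 10 walk d0:H3→d1:-→d2:- -> H3
  + 86.183.16.0/20 (H4) depth=20
  lookup 234.237.242.229: bits 1 walk d0:H3→d1:- -> H3
  + 165.13.30.224/28 (H2) depth=28
  lookup 86.183.16.159: bits 01010110101101110001 walk d0:H3→d1:-→d2:-→d3:-→d4:-→d5:-→d6:-→d7:-→d8:-→d9:-→d10:-→d11:-→d12:-→d13:-→d14:-→d15:-→d16:-→d17:-→d18:-→d19:-→d20:H4 -> H4
  lookup 165.13.16.0: bits 10100101000011010001 walk d0:H3→d1:-→d2:-→d3:-→d4:-→d5:-→d6:-→d7:-→d8:-→d9:-→d10:-→d11:-→d12:H0→d13:-→d14:-→d15:-→d16:-→d17:-→d18:-→d19:-→d20:H1 -> H1
  lookup 139.211.241.206: bits 10 walk d0:H3→d1:-→d2:- -> H3
  + 98.212.0.0/16 (H4) depth=16
  + 86.176.0.0/12 (H4) depth=12
  lookup 86.176.1.162: bits 0101011010110 walk d0:H3→d1:-→d2:-→d3:-→d4:-→d5:-→d6:-→d7:-→d8:-→d9:-→d10:-→d11:-→d12:H4→d13:- -> H4
  + 0.0.0.0/1 (H1) depth=1
  + 0.0.0.0/0 (H1) depth=0
  + 165.13.30.224/28 (H4) depth=28
  lookup 0.0.204.227: bits 0 walk d0:H1→d1:H1 -> H1
  + 165.0.0.0/8 (H3) depth=8
  lookup 86.183.16.0: bits 01010110101101110001 walk d0:H1→d1:H1→d2:-→d3:-→d4:-→d5:-→d6:-→d7:-→d8:-→d9:-→d10:-→d11:-→d12:H4→d13:-→d14:-→d15:-→d16:-→d17:-→d18:-→d19:-→d20:H4 -> H4
  del 165.13.16.0/20 (clear depth 20)
  + 165.13.30.128/25 (H1) depth=25
  + 0.0.0.0/0 (H3) depth=0
  lookup 3.254.16.90: bits 0 walk d0:H3→d1:H1 -> H1
  lookup 19.189.245.150: bits 0 walk d0:H3→d1:H1 -> H1
  + 86.176.0.0/12 (H0) depth=12
  + 80.0.0.0/5 (H3) depth=5
  + 0.0.0.0/0 (H3) depth=0
  + 165.13.30.224/28 (H1) depth=28
  + 98.212.204.214/32 (H2) depth=32
  lookup 86.183.16.143: bits 01010110101101110001 walk d0:H3→d1:H1→d2:-→d3:-→d4:-→d5:H3→d6:-→d7:-→d8:-→d9:-→d10:-→d11:-→d12:H0→d13:-→d14:-→d15:-→d16:-→d17:-→d18:-→d19:-→d20:H4 -> H4
  + 86.183.31.162/32 (H1) depth=32
  + 86.0.0.0/8 (H1) depth=8
  + 165.13.30.231/32 (H1) depth=32

== LOOKUPS ==
["H1","H0","H3","H3","H4","H1","H3","H4","H1","H4","H1","H1","H4"]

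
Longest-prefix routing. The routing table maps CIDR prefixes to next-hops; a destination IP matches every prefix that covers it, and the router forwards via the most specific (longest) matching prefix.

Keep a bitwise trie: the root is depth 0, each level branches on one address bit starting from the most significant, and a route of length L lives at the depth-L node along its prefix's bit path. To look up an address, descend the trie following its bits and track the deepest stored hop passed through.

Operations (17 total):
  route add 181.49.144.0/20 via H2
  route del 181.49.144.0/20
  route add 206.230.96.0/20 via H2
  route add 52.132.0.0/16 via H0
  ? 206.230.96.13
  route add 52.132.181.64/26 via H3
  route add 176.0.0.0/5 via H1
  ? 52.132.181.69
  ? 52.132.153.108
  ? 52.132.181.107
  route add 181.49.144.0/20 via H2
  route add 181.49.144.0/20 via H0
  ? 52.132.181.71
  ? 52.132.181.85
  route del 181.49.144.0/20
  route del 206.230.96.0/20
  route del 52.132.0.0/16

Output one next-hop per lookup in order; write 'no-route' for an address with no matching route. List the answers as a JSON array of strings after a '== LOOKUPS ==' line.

Process each operation:
  + 181.49.144.0/20 (H2) depth=20
  del 181.49.144.0/20 (clear depth 20)
  + 206.230.96.0/20 (H2) depth=20
  + 52.132.0.0/16 (H0) depth=16
  ? 206.230.96.13  path d0:-→d1:-→d2:-→d3:-→d4:-→d5:-→d6:-→d7:-→d8:-→d9:-→d10:-→d11:-→d12:-→d13:-→d14:-→d15:-→d16:-→d17:-→d18:-→d19:-→d20:H2  best=H2
  + 52.132.181.64/26 (H3) depth=26
  + 176.0.0.0/5 (H1) depth=5
  ? 52.132.181.69  path d0:-→d1:-→d2:-→d3:-→d4:-→d5:-→d6:-→d7:-→d8:-→d9:-→d10:-→d11:-→d12:-→d13:-→d14:-→d15:-→d16:H0→d17:-→d18:-→d19:-→d20:-→d21:-→d22:-→d23:-→d24:-→d25:-→d26:H3  best=H3
  ? 52.132.153.108  path d0:-→d1:-→d2:-→d3:-→d4:-→d5:-→d6:-→d7:-→d8:-→d9:-→d10:-→d11:-→d12:-→d13:-→d14:-→d15:-→d16:H0→d17:-→d18:-  best=H0
  ? 52.132.181.107  path d0:-→d1:-→d2:-→d3:-→d4:-→d5:-→d6:-→d7:-→d8:-→d9:-→d10:-→d11:-→d12:-→d13:-→d14:-→d15:-→d16:H0→d17:-→d18:-→d19:-→d20:-→d21:-→d22:-→d23:-→d24:-→d25:-→d26:H3  best=H3
  + 181.49.144.0/20 (H2) depth=20
  + 181.49.144.0/20 (H0) depth=20
  ? 52.132.181.71  path d0:-→d1:-→d2:-→d3:-→d4:-→d5:-→d6:-→d7:-→d8:-→d9:-→d10:-→d11:-→d12:-→d13:-→d14:-→d15:-→d16:H0→d17:-→d18:-→d19:-→d20:-→d21:-→d22:-→d23:-→d24:-→d25:-→d26:H3  best=H3
  ? 52.132.181.85  path d0:-→d1:-→d2:-→d3:-→d4:-→d5:-→d6:-→d7:-→d8:-→d9:-→d10:-→d11:-→d12:-→d13:-→d14:-→d15:-→d16:H0→d17:-→d18:-→d19:-→d20:-→d21:-→d22:-→d23:-→d24:-→d25:-→d26:H3  best=H3
  del 181.49.144.0/20 (clear depth 20)
  del 206.230.96.0/20 (clear depth 20)
  del 52.132.0.0/16 (clear depth 16)

== LOOKUPS ==
["H2","H3","H0","H3","H3","H3"]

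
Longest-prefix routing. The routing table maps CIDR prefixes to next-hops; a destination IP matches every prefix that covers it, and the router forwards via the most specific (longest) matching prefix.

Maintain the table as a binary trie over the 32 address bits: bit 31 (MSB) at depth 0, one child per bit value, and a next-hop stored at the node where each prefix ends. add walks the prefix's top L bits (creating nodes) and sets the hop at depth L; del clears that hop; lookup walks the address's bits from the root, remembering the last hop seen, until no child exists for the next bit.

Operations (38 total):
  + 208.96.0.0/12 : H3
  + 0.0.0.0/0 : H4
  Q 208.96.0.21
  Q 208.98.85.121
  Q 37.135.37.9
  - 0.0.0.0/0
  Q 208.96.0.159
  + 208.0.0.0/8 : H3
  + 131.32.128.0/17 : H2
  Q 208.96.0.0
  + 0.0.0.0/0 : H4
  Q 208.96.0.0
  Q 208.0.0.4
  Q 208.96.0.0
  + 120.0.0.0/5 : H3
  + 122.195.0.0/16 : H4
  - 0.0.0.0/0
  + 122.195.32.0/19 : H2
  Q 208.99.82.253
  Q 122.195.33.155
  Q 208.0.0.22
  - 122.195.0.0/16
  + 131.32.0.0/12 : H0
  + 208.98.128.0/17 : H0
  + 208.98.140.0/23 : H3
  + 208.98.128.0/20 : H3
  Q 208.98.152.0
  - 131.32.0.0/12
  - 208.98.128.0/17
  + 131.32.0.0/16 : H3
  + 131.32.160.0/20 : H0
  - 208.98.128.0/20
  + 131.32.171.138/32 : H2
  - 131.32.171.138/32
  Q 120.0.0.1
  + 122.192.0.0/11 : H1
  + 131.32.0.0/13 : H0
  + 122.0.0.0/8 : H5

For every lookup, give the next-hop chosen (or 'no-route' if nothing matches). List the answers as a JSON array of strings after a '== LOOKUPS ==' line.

Trace:
  add 208.96.0.0/12 -> H3 at depth 12
  add 0.0.0.0/0 -> H4 at depth 0
  ? 208.96.0.21  path d0:H4→d1:-→d2:-→d3:-→d4:-→d5:-→d6:-→d7:-→d8:-→d9:-→d10:-→d11:-→d12:H3  best=H3
  ? 208.98.85.121  path d0:H4→d1:-→d2:-→d3:-→d4:-→d5:-→d6:-→d7:-→d8:-→d9:-→d10:-→d11:-→d12:H3  best=H3
  ? 37.135.37.9  path d0:H4  best=H4
  - 0.0.0.0/0 clear@0
  ? 208.96.0.159  path d0:-→d1:-→d2:-→d3:-→d4:-→d5:-→d6:-→d7:-→d8:-→d9:-→d10:-→d11:-→d12:H3  best=H3
  add 208.0.0.0/8 -> H3 at depth 8
  add 131.32.128.0/17 -> H2 at depth 17
  ? 208.96.0.0  path d0:-→d1:-→d2:-→d3:-→d4:-→d5:-→d6:-→d7:-→d8:H3→d9:-→d10:-→d11:-→d12:H3  best=H3
  add 0.0.0.0/0 -> H4 at depth 0
  ? 208.96.0.0  path d0:H4→d1:-→d2:-→d3:-→d4:-→d5:-→d6:-→d7:-→d8:H3→d9:-→d10:-→d11:-→d12:H3  best=H3
  ? 208.0.0.4  path d0:H4→d1:-→d2:-→d3:-→d4:-→d5:-→d6:-→d7:-→d8:H3→d9:-  best=H3
  ? 208.96.0.0  path d0:H4→d1:-→d2:-→d3:-→d4:-→d5:-→d6:-→d7:-→d8:H3→d9:-→d10:-→d11:-→d12:H3  best=H3
  add 120.0.0.0/5 -> H3 at depth 5
  add 122.195.0.0/16 -> H4 at depth 16
  - 0.0.0.0/0 clear@0
  add 122.195.32.0/19 -> H2 at depth 19
  ? 208.99.82.253  path d0:-→d1:-→d2:-→d3:-→d4:-→d5:-→d6:-→d7:-→d8:H3→d9:-→d10:-→d11:-→d12:H3  best=H3
  ? 122.195.33.155  path d0:-→d1:-→d2:-→d3:-→d4:-→d5:H3→d6:-→d7:-→d8:-→d9:-→d10:-→d11:-→d12:-→d13:-→d14:-→d15:-→d16:H4→d17:-→d18:-→d19:H2  best=H2
  ? 208.0.0.22  path d0:-→d1:-→d2:-→d3:-→d4:-→d5:-→d6:-→d7:-→d8:H3→d9:-  best=H3
  - 122.195.0.0/16 clear@16
  add 131.32.0.0/12 -> H0 at depth 12
  add 208.98.128.0/17 -> H0 at depth 17
  add 208.98.140.0/23 -> H3 at depth 23
  add 208.98.128.0/20 -> H3 at depth 20
  ? 208.98.152.0  path d0:-→d1:-→d2:-→d3:-→d4:-→d5:-→d6:-→d7:-→d8:H3→d9:-→d10:-→d11:-→d12:H3→d13:-→d14:-→d15:-→d16:-→d17:H0→d18:-→d19:-  best=H0
  - 131.32.0.0/12 clear@12
  - 208.98.128.0/17 clear@17
  add 131.32.0.0/16 -> H3 at depth 16
  add 131.32.160.0/20 -> H0 at depth 20
  - 208.98.128.0/20 clear@20
  add 131.32.171.138/32 -> H2 at depth 32
  - 131.32.171.138/32 clear@32
  ? 120.0.0.1  path d0:-→d1:-→d2:-→d3:-→d4:-→d5:H3→d6:-  best=H3
  add 122.192.0.0/11 -> H1 at depth 11
  add 131.32.0.0/13 -> H0 at depth 13
  add 122.0.0.0/8 -> H5 at depth 8

== LOOKUPS ==
["H3","H3","H4","H3","H3","H3","H3","H3","H3","H2","H3","H0","H3"]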